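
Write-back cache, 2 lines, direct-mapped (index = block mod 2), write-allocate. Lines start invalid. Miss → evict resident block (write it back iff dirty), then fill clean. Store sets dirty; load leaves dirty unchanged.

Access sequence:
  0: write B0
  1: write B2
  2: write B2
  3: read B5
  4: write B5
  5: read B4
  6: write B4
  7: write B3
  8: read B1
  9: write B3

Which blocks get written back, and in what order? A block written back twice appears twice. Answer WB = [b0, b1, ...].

0: W B0 → L0 miss [D]
1: W B2 → L0 miss wb→B0 [D]
2: W B2 → L0 hit [D]
3: R B5 → L1 miss [-]
4: W B5 → L1 hit [D]
5: R B4 → L0 miss wb→B2 [-]
6: W B4 → L0 hit [D]
7: W B3 → L1 miss wb→B5 [D]
8: R B1 → L1 miss wb→B3 [-]
9: W B3 → L1 miss [D]

WB = [0, 2, 5, 3]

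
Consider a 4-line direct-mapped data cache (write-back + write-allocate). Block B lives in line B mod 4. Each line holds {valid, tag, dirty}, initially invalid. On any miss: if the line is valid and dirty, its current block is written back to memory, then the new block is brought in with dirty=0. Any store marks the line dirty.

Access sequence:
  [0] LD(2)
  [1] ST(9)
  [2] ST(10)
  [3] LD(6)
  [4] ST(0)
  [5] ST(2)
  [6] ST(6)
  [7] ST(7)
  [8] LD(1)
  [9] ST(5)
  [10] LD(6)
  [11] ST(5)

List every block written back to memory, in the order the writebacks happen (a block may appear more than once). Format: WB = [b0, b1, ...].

WB = [10, 2, 9]

  0 | R B2 → L2 miss [-]
  1 | W B9 → L1 miss [D]
  2 | W B10 → L2 miss [D]
  3 | R B6 → L2 miss wb→B10 [-]
  4 | W B0 → L0 miss [D]
  5 | W B2 → L2 miss [D]
  6 | W B6 → L2 miss wb→B2 [D]
  7 | W B7 → L3 miss [D]
  8 | R B1 → L1 miss wb→B9 [-]
  9 | W B5 → L1 miss [D]
  10 | R B6 → L2 hit [D]
  11 | W B5 → L1 hit [D]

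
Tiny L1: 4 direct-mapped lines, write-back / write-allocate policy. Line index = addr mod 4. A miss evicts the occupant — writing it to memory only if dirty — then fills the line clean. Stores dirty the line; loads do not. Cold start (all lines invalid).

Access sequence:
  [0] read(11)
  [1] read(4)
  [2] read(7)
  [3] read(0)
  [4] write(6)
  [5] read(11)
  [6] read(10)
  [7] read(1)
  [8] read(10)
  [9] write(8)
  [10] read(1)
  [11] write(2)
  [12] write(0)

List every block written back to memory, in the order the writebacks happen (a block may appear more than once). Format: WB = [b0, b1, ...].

WB = [6, 8]

  0 | R B11 → L3 miss [-]
  1 | R B4 → L0 miss [-]
  2 | R B7 → L3 miss [-]
  3 | R B0 → L0 miss [-]
  4 | W B6 → L2 miss [D]
  5 | R B11 → L3 miss [-]
  6 | R B10 → L2 miss wb→B6 [-]
  7 | R B1 → L1 miss [-]
  8 | R B10 → L2 hit [-]
  9 | W B8 → L0 miss [D]
  10 | R B1 → L1 hit [-]
  11 | W B2 → L2 miss [D]
  12 | W B0 → L0 miss wb→B8 [D]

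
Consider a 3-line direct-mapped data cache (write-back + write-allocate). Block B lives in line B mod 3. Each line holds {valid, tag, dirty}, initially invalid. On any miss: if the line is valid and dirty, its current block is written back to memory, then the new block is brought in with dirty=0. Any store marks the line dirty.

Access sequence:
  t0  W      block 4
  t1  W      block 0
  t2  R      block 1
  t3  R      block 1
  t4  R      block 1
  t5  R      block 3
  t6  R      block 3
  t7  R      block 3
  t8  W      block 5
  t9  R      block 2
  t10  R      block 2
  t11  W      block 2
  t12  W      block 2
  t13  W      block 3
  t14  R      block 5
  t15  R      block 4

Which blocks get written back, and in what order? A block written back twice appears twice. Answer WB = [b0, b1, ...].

0: W B4 → L1 miss [D]
1: W B0 → L0 miss [D]
2: R B1 → L1 miss wb→B4 [-]
3: R B1 → L1 hit [-]
4: R B1 → L1 hit [-]
5: R B3 → L0 miss wb→B0 [-]
6: R B3 → L0 hit [-]
7: R B3 → L0 hit [-]
8: W B5 → L2 miss [D]
9: R B2 → L2 miss wb→B5 [-]
10: R B2 → L2 hit [-]
11: W B2 → L2 hit [D]
12: W B2 → L2 hit [D]
13: W B3 → L0 hit [D]
14: R B5 → L2 miss wb→B2 [-]
15: R B4 → L1 miss [-]

WB = [4, 0, 5, 2]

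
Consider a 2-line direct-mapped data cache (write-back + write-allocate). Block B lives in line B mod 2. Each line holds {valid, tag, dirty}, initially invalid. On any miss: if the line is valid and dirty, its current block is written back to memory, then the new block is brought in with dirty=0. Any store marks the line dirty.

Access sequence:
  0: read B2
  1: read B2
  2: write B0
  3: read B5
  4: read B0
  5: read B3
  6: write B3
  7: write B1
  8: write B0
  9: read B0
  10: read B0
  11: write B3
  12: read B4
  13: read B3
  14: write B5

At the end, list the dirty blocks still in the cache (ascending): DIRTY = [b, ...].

DIRTY = [5]

0: R B2 → L0 miss [-]
1: R B2 → L0 hit [-]
2: W B0 → L0 miss [D]
3: R B5 → L1 miss [-]
4: R B0 → L0 hit [D]
5: R B3 → L1 miss [-]
6: W B3 → L1 hit [D]
7: W B1 → L1 miss wb→B3 [D]
8: W B0 → L0 hit [D]
9: R B0 → L0 hit [D]
10: R B0 → L0 hit [D]
11: W B3 → L1 miss wb→B1 [D]
12: R B4 → L0 miss wb→B0 [-]
13: R B3 → L1 hit [D]
14: W B5 → L1 miss wb→B3 [D]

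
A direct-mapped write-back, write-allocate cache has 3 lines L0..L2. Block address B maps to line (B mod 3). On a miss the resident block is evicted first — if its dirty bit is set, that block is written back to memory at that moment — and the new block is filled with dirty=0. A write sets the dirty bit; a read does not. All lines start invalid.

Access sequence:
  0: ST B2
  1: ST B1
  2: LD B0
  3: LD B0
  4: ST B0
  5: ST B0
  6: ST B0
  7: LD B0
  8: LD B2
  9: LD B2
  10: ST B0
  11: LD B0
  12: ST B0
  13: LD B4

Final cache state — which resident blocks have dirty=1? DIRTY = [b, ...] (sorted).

0: W B2 → L2 miss [D]
1: W B1 → L1 miss [D]
2: R B0 → L0 miss [-]
3: R B0 → L0 hit [-]
4: W B0 → L0 hit [D]
5: W B0 → L0 hit [D]
6: W B0 → L0 hit [D]
7: R B0 → L0 hit [D]
8: R B2 → L2 hit [D]
9: R B2 → L2 hit [D]
10: W B0 → L0 hit [D]
11: R B0 → L0 hit [D]
12: W B0 → L0 hit [D]
13: R B4 → L1 miss wb→B1 [-]

DIRTY = [0, 2]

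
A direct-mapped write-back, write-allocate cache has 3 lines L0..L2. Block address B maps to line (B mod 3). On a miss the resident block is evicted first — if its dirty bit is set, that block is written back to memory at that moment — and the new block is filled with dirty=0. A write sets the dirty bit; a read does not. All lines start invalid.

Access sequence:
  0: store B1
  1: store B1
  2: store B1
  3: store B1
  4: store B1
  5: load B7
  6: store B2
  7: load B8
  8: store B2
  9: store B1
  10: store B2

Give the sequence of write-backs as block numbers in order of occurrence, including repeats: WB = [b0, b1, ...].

WB = [1, 2]

  0 | W B1 → L1 miss [D]
  1 | W B1 → L1 hit [D]
  2 | W B1 → L1 hit [D]
  3 | W B1 → L1 hit [D]
  4 | W B1 → L1 hit [D]
  5 | R B7 → L1 miss wb→B1 [-]
  6 | W B2 → L2 miss [D]
  7 | R B8 → L2 miss wb→B2 [-]
  8 | W B2 → L2 miss [D]
  9 | W B1 → L1 miss [D]
  10 | W B2 → L2 hit [D]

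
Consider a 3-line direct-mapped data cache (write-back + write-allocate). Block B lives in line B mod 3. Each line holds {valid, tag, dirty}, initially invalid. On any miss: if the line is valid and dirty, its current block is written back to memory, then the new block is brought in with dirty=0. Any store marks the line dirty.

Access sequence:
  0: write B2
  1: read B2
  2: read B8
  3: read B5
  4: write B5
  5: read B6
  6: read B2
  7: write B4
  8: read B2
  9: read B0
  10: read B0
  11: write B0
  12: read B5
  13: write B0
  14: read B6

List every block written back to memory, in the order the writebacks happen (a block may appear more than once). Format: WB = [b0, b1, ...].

WB = [2, 5, 0]

0: W B2 → L2 miss [D]
1: R B2 → L2 hit [D]
2: R B8 → L2 miss wb→B2 [-]
3: R B5 → L2 miss [-]
4: W B5 → L2 hit [D]
5: R B6 → L0 miss [-]
6: R B2 → L2 miss wb→B5 [-]
7: W B4 → L1 miss [D]
8: R B2 → L2 hit [-]
9: R B0 → L0 miss [-]
10: R B0 → L0 hit [-]
11: W B0 → L0 hit [D]
12: R B5 → L2 miss [-]
13: W B0 → L0 hit [D]
14: R B6 → L0 miss wb→B0 [-]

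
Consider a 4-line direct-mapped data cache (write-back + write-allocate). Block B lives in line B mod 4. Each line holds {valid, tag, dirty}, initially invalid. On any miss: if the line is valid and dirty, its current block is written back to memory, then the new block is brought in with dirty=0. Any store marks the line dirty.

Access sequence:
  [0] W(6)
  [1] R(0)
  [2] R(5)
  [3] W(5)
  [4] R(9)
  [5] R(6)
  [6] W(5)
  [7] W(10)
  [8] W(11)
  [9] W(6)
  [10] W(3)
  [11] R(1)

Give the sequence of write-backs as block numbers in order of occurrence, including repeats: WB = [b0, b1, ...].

WB = [5, 6, 10, 11, 5]

  0 | W B6 → L2 miss [D]
  1 | R B0 → L0 miss [-]
  2 | R B5 → L1 miss [-]
  3 | W B5 → L1 hit [D]
  4 | R B9 → L1 miss wb→B5 [-]
  5 | R B6 → L2 hit [D]
  6 | W B5 → L1 miss [D]
  7 | W B10 → L2 miss wb→B6 [D]
  8 | W B11 → L3 miss [D]
  9 | W B6 → L2 miss wb→B10 [D]
  10 | W B3 → L3 miss wb→B11 [D]
  11 | R B1 → L1 miss wb→B5 [-]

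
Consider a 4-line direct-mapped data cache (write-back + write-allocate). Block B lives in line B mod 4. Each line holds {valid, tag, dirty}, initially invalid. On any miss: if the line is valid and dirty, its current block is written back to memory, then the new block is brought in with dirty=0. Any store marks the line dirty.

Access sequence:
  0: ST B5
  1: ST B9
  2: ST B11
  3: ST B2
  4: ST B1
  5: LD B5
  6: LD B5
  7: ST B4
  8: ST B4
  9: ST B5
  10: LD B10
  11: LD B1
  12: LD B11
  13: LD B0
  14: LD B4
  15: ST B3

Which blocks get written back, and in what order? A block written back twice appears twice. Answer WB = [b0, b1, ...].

0: W B5 -> L1 miss  d=D]
1: W B9 -> L1 miss wb->B5  d=D]
2: W B11 -> L3 miss  d=D]
3: W B2 -> L2 miss  d=D]
4: W B1 -> L1 miss wb->B9  d=D]
5: R B5 -> L1 miss wb->B1  d=-]
6: R B5 -> L1 hit  d=-]
7: W B4 -> L0 miss  d=D]
8: W B4 -> L0 hit  d=D]
9: W B5 -> L1 hit  d=D]
10: R B10 -> L2 miss wb->B2  d=-]
11: R B1 -> L1 miss wb->B5  d=-]
12: R B11 -> L3 hit  d=D]
13: R B0 -> L0 miss wb->B4  d=-]
14: R B4 -> L0 miss  d=-]
15: W B3 -> L3 miss wb->B11  d=D]

WB = [5, 9, 1, 2, 5, 4, 11]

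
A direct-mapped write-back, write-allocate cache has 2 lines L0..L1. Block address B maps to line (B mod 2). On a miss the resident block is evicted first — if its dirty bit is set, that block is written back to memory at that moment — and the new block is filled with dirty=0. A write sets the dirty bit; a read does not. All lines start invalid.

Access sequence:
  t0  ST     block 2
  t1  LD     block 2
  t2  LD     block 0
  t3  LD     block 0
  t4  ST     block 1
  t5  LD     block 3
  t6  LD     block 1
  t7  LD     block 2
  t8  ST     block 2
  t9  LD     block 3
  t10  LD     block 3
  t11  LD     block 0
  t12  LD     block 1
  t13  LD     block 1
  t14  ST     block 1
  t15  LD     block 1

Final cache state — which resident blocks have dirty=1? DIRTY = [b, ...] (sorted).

DIRTY = [1]

0: W B2 → L0 miss [D]
1: R B2 → L0 hit [D]
2: R B0 → L0 miss wb→B2 [-]
3: R B0 → L0 hit [-]
4: W B1 → L1 miss [D]
5: R B3 → L1 miss wb→B1 [-]
6: R B1 → L1 miss [-]
7: R B2 → L0 miss [-]
8: W B2 → L0 hit [D]
9: R B3 → L1 miss [-]
10: R B3 → L1 hit [-]
11: R B0 → L0 miss wb→B2 [-]
12: R B1 → L1 miss [-]
13: R B1 → L1 hit [-]
14: W B1 → L1 hit [D]
15: R B1 → L1 hit [D]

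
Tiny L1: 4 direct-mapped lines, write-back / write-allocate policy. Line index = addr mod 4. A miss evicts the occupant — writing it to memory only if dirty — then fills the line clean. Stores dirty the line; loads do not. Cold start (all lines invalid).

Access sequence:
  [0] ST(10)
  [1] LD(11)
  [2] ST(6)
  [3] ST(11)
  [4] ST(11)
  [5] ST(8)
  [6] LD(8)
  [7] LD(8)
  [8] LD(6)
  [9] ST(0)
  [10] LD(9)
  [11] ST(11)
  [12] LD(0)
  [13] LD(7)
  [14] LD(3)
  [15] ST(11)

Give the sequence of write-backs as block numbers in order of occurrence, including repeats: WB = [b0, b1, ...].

0: W B10 → L2 miss [D]
1: R B11 → L3 miss [-]
2: W B6 → L2 miss wb→B10 [D]
3: W B11 → L3 hit [D]
4: W B11 → L3 hit [D]
5: W B8 → L0 miss [D]
6: R B8 → L0 hit [D]
7: R B8 → L0 hit [D]
8: R B6 → L2 hit [D]
9: W B0 → L0 miss wb→B8 [D]
10: R B9 → L1 miss [-]
11: W B11 → L3 hit [D]
12: R B0 → L0 hit [D]
13: R B7 → L3 miss wb→B11 [-]
14: R B3 → L3 miss [-]
15: W B11 → L3 miss [D]

WB = [10, 8, 11]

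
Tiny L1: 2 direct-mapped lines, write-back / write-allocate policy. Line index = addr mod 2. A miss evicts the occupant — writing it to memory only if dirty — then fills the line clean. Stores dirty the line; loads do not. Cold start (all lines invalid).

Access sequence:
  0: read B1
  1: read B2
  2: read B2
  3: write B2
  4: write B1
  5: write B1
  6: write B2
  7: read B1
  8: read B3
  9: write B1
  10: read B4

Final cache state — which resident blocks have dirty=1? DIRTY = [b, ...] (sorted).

  0 | R B1 → L1 miss [-]
  1 | R B2 → L0 miss [-]
  2 | R B2 → L0 hit [-]
  3 | W B2 → L0 hit [D]
  4 | W B1 → L1 hit [D]
  5 | W B1 → L1 hit [D]
  6 | W B2 → L0 hit [D]
  7 | R B1 → L1 hit [D]
  8 | R B3 → L1 miss wb→B1 [-]
  9 | W B1 → L1 miss [D]
  10 | R B4 → L0 miss wb→B2 [-]

DIRTY = [1]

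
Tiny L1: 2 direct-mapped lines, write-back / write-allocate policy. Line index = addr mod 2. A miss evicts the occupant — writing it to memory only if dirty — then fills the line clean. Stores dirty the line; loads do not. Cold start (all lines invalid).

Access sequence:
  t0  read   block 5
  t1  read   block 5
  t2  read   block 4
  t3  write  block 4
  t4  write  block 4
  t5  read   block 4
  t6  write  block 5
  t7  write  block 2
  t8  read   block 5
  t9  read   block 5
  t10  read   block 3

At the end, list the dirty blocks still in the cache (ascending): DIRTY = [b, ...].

DIRTY = [2]

0: R B5 → L1 miss [-]
1: R B5 → L1 hit [-]
2: R B4 → L0 miss [-]
3: W B4 → L0 hit [D]
4: W B4 → L0 hit [D]
5: R B4 → L0 hit [D]
6: W B5 → L1 hit [D]
7: W B2 → L0 miss wb→B4 [D]
8: R B5 → L1 hit [D]
9: R B5 → L1 hit [D]
10: R B3 → L1 miss wb→B5 [-]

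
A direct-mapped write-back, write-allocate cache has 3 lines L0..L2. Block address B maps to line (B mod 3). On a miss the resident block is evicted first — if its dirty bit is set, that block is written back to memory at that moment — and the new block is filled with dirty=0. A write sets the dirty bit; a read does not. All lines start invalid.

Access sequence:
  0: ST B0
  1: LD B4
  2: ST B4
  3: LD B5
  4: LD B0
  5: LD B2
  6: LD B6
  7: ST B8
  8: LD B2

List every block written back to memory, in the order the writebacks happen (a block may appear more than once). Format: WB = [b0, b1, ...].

  0 | W B0 → L0 miss [D]
  1 | R B4 → L1 miss [-]
  2 | W B4 → L1 hit [D]
  3 | R B5 → L2 miss [-]
  4 | R B0 → L0 hit [D]
  5 | R B2 → L2 miss [-]
  6 | R B6 → L0 miss wb→B0 [-]
  7 | W B8 → L2 miss [D]
  8 | R B2 → L2 miss wb→B8 [-]

WB = [0, 8]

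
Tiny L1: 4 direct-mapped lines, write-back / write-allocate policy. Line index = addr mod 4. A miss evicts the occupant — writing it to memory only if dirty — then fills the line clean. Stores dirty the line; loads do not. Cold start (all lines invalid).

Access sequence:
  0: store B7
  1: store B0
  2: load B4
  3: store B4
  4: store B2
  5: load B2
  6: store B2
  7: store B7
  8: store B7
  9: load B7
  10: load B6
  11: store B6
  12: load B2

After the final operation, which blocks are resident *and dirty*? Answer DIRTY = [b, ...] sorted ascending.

  0 | W B7 → L3 miss [D]
  1 | W B0 → L0 miss [D]
  2 | R B4 → L0 miss wb→B0 [-]
  3 | W B4 → L0 hit [D]
  4 | W B2 → L2 miss [D]
  5 | R B2 → L2 hit [D]
  6 | W B2 → L2 hit [D]
  7 | W B7 → L3 hit [D]
  8 | W B7 → L3 hit [D]
  9 | R B7 → L3 hit [D]
  10 | R B6 → L2 miss wb→B2 [-]
  11 | W B6 → L2 hit [D]
  12 | R B2 → L2 miss wb→B6 [-]

DIRTY = [4, 7]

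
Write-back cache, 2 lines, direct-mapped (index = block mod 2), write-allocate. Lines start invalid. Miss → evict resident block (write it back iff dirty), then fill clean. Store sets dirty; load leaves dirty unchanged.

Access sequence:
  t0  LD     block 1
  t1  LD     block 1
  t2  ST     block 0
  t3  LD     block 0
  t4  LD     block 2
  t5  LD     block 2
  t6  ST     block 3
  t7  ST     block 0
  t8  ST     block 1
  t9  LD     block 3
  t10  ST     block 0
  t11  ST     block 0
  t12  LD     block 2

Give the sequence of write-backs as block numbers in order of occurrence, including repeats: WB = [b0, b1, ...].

0: R B1 -> L1 miss  d=-]
1: R B1 -> L1 hit  d=-]
2: W B0 -> L0 miss  d=D]
3: R B0 -> L0 hit  d=D]
4: R B2 -> L0 miss wb->B0  d=-]
5: R B2 -> L0 hit  d=-]
6: W B3 -> L1 miss  d=D]
7: W B0 -> L0 miss  d=D]
8: W B1 -> L1 miss wb->B3  d=D]
9: R B3 -> L1 miss wb->B1  d=-]
10: W B0 -> L0 hit  d=D]
11: W B0 -> L0 hit  d=D]
12: R B2 -> L0 miss wb->B0  d=-]

WB = [0, 3, 1, 0]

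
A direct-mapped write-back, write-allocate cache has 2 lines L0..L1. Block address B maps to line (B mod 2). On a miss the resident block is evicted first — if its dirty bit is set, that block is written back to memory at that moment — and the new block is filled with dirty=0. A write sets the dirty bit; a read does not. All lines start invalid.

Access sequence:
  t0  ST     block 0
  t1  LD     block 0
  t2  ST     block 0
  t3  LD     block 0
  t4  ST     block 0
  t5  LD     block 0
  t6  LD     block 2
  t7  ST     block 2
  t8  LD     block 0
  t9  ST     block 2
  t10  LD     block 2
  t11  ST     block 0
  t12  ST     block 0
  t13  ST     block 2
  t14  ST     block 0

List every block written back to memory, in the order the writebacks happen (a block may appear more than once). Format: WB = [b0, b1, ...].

WB = [0, 2, 2, 0, 2]

  0 | W B0 → L0 miss [D]
  1 | R B0 → L0 hit [D]
  2 | W B0 → L0 hit [D]
  3 | R B0 → L0 hit [D]
  4 | W B0 → L0 hit [D]
  5 | R B0 → L0 hit [D]
  6 | R B2 → L0 miss wb→B0 [-]
  7 | W B2 → L0 hit [D]
  8 | R B0 → L0 miss wb→B2 [-]
  9 | W B2 → L0 miss [D]
  10 | R B2 → L0 hit [D]
  11 | W B0 → L0 miss wb→B2 [D]
  12 | W B0 → L0 hit [D]
  13 | W B2 → L0 miss wb→B0 [D]
  14 | W B0 → L0 miss wb→B2 [D]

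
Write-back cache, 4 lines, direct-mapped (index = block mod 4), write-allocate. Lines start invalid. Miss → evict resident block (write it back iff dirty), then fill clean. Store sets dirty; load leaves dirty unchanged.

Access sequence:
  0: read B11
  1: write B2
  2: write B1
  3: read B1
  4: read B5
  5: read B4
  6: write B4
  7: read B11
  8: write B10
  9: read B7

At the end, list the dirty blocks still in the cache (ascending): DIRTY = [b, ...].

DIRTY = [4, 10]

  0 | R B11 → L3 miss [-]
  1 | W B2 → L2 miss [D]
  2 | W B1 → L1 miss [D]
  3 | R B1 → L1 hit [D]
  4 | R B5 → L1 miss wb→B1 [-]
  5 | R B4 → L0 miss [-]
  6 | W B4 → L0 hit [D]
  7 | R B11 → L3 hit [-]
  8 | W B10 → L2 miss wb→B2 [D]
  9 | R B7 → L3 miss [-]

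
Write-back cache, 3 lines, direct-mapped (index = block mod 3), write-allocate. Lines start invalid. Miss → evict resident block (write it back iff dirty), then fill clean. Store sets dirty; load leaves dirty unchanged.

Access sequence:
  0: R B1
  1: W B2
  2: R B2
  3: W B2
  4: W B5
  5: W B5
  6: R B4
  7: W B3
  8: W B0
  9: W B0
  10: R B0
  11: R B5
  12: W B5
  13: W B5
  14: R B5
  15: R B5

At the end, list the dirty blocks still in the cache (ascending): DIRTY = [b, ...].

DIRTY = [0, 5]

  0 | R B1 → L1 miss [-]
  1 | W B2 → L2 miss [D]
  2 | R B2 → L2 hit [D]
  3 | W B2 → L2 hit [D]
  4 | W B5 → L2 miss wb→B2 [D]
  5 | W B5 → L2 hit [D]
  6 | R B4 → L1 miss [-]
  7 | W B3 → L0 miss [D]
  8 | W B0 → L0 miss wb→B3 [D]
  9 | W B0 → L0 hit [D]
  10 | R B0 → L0 hit [D]
  11 | R B5 → L2 hit [D]
  12 | W B5 → L2 hit [D]
  13 | W B5 → L2 hit [D]
  14 | R B5 → L2 hit [D]
  15 | R B5 → L2 hit [D]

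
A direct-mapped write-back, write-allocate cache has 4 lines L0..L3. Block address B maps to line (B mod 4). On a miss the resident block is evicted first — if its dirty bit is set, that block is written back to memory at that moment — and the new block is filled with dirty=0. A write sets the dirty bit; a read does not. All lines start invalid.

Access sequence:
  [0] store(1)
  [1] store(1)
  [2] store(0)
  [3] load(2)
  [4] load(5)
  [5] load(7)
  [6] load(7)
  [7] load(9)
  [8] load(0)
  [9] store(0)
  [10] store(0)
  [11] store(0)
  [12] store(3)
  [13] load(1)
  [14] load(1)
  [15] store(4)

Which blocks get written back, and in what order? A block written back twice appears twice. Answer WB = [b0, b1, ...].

0: W B1 -> L1 miss  d=D]
1: W B1 -> L1 hit  d=D]
2: W B0 -> L0 miss  d=D]
3: R B2 -> L2 miss  d=-]
4: R B5 -> L1 miss wb->B1  d=-]
5: R B7 -> L3 miss  d=-]
6: R B7 -> L3 hit  d=-]
7: R B9 -> L1 miss  d=-]
8: R B0 -> L0 hit  d=D]
9: W B0 -> L0 hit  d=D]
10: W B0 -> L0 hit  d=D]
11: W B0 -> L0 hit  d=D]
12: W B3 -> L3 miss  d=D]
13: R B1 -> L1 miss  d=-]
14: R B1 -> L1 hit  d=-]
15: W B4 -> L0 miss wb->B0  d=D]

WB = [1, 0]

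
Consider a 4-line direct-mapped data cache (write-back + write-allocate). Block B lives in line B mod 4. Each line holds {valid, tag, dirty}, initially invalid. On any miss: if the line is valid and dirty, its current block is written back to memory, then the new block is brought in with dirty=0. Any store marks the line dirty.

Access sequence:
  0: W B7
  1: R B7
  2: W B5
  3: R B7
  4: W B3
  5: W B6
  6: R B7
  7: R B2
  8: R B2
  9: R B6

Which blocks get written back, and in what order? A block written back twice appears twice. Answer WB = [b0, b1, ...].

WB = [7, 3, 6]

  0 | W B7 → L3 miss [D]
  1 | R B7 → L3 hit [D]
  2 | W B5 → L1 miss [D]
  3 | R B7 → L3 hit [D]
  4 | W B3 → L3 miss wb→B7 [D]
  5 | W B6 → L2 miss [D]
  6 | R B7 → L3 miss wb→B3 [-]
  7 | R B2 → L2 miss wb→B6 [-]
  8 | R B2 → L2 hit [-]
  9 | R B6 → L2 miss [-]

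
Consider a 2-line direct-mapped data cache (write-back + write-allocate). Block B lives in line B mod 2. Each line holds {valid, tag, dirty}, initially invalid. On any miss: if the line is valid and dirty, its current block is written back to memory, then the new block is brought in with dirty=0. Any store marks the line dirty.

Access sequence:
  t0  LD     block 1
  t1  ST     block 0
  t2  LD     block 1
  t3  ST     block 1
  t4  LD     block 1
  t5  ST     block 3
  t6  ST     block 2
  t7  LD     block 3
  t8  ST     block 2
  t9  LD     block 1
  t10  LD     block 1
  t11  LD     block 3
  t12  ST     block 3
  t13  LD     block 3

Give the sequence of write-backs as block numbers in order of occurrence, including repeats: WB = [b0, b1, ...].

0: R B1 -> L1 miss  d=-]
1: W B0 -> L0 miss  d=D]
2: R B1 -> L1 hit  d=-]
3: W B1 -> L1 hit  d=D]
4: R B1 -> L1 hit  d=D]
5: W B3 -> L1 miss wb->B1  d=D]
6: W B2 -> L0 miss wb->B0  d=D]
7: R B3 -> L1 hit  d=D]
8: W B2 -> L0 hit  d=D]
9: R B1 -> L1 miss wb->B3  d=-]
10: R B1 -> L1 hit  d=-]
11: R B3 -> L1 miss  d=-]
12: W B3 -> L1 hit  d=D]
13: R B3 -> L1 hit  d=D]

WB = [1, 0, 3]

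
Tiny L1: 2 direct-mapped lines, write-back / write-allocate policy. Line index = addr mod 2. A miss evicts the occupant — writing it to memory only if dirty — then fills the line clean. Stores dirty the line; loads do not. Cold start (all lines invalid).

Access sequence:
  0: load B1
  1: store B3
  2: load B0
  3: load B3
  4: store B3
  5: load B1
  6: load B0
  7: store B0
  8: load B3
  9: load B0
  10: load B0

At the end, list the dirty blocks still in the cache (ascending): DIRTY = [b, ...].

0: R B1 -> L1 miss  d=-]
1: W B3 -> L1 miss  d=D]
2: R B0 -> L0 miss  d=-]
3: R B3 -> L1 hit  d=D]
4: W B3 -> L1 hit  d=D]
5: R B1 -> L1 miss wb->B3  d=-]
6: R B0 -> L0 hit  d=-]
7: W B0 -> L0 hit  d=D]
8: R B3 -> L1 miss  d=-]
9: R B0 -> L0 hit  d=D]
10: R B0 -> L0 hit  d=D]

DIRTY = [0]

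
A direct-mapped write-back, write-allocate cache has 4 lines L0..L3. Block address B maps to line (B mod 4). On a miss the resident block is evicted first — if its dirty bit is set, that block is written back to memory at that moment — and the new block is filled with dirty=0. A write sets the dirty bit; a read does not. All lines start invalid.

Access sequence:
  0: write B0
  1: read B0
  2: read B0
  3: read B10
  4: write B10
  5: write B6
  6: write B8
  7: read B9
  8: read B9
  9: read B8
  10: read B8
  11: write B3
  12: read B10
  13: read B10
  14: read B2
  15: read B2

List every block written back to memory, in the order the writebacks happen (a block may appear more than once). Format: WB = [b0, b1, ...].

WB = [10, 0, 6]

0: W B0 → L0 miss [D]
1: R B0 → L0 hit [D]
2: R B0 → L0 hit [D]
3: R B10 → L2 miss [-]
4: W B10 → L2 hit [D]
5: W B6 → L2 miss wb→B10 [D]
6: W B8 → L0 miss wb→B0 [D]
7: R B9 → L1 miss [-]
8: R B9 → L1 hit [-]
9: R B8 → L0 hit [D]
10: R B8 → L0 hit [D]
11: W B3 → L3 miss [D]
12: R B10 → L2 miss wb→B6 [-]
13: R B10 → L2 hit [-]
14: R B2 → L2 miss [-]
15: R B2 → L2 hit [-]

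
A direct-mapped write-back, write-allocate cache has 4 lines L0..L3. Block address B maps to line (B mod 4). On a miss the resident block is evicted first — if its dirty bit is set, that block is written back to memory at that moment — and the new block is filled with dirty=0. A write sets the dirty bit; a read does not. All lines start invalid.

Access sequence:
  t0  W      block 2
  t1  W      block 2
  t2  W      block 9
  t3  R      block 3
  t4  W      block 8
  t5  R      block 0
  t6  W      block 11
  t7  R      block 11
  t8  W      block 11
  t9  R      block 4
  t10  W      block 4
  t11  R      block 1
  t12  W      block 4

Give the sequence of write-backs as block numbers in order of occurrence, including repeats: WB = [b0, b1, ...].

0: W B2 -> L2 miss  d=D]
1: W B2 -> L2 hit  d=D]
2: W B9 -> L1 miss  d=D]
3: R B3 -> L3 miss  d=-]
4: W B8 -> L0 miss  d=D]
5: R B0 -> L0 miss wb->B8  d=-]
6: W B11 -> L3 miss  d=D]
7: R B11 -> L3 hit  d=D]
8: W B11 -> L3 hit  d=D]
9: R B4 -> L0 miss  d=-]
10: W B4 -> L0 hit  d=D]
11: R B1 -> L1 miss wb->B9  d=-]
12: W B4 -> L0 hit  d=D]

WB = [8, 9]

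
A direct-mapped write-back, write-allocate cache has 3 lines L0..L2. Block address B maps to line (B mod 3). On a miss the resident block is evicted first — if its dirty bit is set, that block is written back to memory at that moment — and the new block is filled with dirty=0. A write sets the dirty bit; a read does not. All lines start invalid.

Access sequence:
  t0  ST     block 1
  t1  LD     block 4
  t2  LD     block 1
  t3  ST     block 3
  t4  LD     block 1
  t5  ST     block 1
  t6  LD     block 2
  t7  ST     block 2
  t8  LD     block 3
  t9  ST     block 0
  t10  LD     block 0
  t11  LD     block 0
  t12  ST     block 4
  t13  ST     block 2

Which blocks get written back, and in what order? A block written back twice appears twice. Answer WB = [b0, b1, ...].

  0 | W B1 → L1 miss [D]
  1 | R B4 → L1 miss wb→B1 [-]
  2 | R B1 → L1 miss [-]
  3 | W B3 → L0 miss [D]
  4 | R B1 → L1 hit [-]
  5 | W B1 → L1 hit [D]
  6 | R B2 → L2 miss [-]
  7 | W B2 → L2 hit [D]
  8 | R B3 → L0 hit [D]
  9 | W B0 → L0 miss wb→B3 [D]
  10 | R B0 → L0 hit [D]
  11 | R B0 → L0 hit [D]
  12 | W B4 → L1 miss wb→B1 [D]
  13 | W B2 → L2 hit [D]

WB = [1, 3, 1]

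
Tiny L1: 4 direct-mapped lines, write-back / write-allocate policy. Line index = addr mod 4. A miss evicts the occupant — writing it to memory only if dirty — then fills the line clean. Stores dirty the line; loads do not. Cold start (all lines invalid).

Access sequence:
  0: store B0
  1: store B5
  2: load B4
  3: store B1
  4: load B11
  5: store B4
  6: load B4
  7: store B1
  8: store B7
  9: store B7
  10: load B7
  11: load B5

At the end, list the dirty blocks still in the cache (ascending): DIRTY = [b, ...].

DIRTY = [4, 7]

0: W B0 → L0 miss [D]
1: W B5 → L1 miss [D]
2: R B4 → L0 miss wb→B0 [-]
3: W B1 → L1 miss wb→B5 [D]
4: R B11 → L3 miss [-]
5: W B4 → L0 hit [D]
6: R B4 → L0 hit [D]
7: W B1 → L1 hit [D]
8: W B7 → L3 miss [D]
9: W B7 → L3 hit [D]
10: R B7 → L3 hit [D]
11: R B5 → L1 miss wb→B1 [-]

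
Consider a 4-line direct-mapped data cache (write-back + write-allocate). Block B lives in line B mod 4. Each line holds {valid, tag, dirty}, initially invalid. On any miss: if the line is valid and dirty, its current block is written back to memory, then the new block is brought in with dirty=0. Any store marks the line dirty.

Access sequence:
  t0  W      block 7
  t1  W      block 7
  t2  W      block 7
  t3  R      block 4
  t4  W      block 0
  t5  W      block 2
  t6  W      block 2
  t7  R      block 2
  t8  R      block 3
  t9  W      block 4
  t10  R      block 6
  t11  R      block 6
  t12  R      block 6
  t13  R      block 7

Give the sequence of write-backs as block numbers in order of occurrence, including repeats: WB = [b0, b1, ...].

WB = [7, 0, 2]

0: W B7 -> L3 miss  d=D]
1: W B7 -> L3 hit  d=D]
2: W B7 -> L3 hit  d=D]
3: R B4 -> L0 miss  d=-]
4: W B0 -> L0 miss  d=D]
5: W B2 -> L2 miss  d=D]
6: W B2 -> L2 hit  d=D]
7: R B2 -> L2 hit  d=D]
8: R B3 -> L3 miss wb->B7  d=-]
9: W B4 -> L0 miss wb->B0  d=D]
10: R B6 -> L2 miss wb->B2  d=-]
11: R B6 -> L2 hit  d=-]
12: R B6 -> L2 hit  d=-]
13: R B7 -> L3 miss  d=-]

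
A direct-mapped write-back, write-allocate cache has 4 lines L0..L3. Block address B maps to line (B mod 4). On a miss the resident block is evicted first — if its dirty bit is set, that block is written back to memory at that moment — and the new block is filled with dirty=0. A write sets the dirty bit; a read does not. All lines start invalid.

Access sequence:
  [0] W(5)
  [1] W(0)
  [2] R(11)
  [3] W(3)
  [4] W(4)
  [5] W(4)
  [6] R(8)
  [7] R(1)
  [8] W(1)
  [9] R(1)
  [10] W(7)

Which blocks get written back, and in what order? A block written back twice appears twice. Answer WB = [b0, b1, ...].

  0 | W B5 → L1 miss [D]
  1 | W B0 → L0 miss [D]
  2 | R B11 → L3 miss [-]
  3 | W B3 → L3 miss [D]
  4 | W B4 → L0 miss wb→B0 [D]
  5 | W B4 → L0 hit [D]
  6 | R B8 → L0 miss wb→B4 [-]
  7 | R B1 → L1 miss wb→B5 [-]
  8 | W B1 → L1 hit [D]
  9 | R B1 → L1 hit [D]
  10 | W B7 → L3 miss wb→B3 [D]

WB = [0, 4, 5, 3]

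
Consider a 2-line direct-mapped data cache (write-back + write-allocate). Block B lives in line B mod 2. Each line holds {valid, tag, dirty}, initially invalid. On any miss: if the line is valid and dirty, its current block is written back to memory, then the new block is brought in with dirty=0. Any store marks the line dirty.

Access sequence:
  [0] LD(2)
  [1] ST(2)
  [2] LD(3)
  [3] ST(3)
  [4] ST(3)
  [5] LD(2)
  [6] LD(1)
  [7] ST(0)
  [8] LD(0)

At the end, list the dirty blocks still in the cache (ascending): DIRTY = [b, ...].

DIRTY = [0]

0: R B2 → L0 miss [-]
1: W B2 → L0 hit [D]
2: R B3 → L1 miss [-]
3: W B3 → L1 hit [D]
4: W B3 → L1 hit [D]
5: R B2 → L0 hit [D]
6: R B1 → L1 miss wb→B3 [-]
7: W B0 → L0 miss wb→B2 [D]
8: R B0 → L0 hit [D]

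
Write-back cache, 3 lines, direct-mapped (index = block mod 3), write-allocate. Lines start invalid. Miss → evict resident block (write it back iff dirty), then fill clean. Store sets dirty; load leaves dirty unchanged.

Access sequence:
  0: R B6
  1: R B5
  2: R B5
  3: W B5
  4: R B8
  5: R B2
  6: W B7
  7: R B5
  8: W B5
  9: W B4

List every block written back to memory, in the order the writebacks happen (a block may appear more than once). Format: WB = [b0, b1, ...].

WB = [5, 7]

0: R B6 → L0 miss [-]
1: R B5 → L2 miss [-]
2: R B5 → L2 hit [-]
3: W B5 → L2 hit [D]
4: R B8 → L2 miss wb→B5 [-]
5: R B2 → L2 miss [-]
6: W B7 → L1 miss [D]
7: R B5 → L2 miss [-]
8: W B5 → L2 hit [D]
9: W B4 → L1 miss wb→B7 [D]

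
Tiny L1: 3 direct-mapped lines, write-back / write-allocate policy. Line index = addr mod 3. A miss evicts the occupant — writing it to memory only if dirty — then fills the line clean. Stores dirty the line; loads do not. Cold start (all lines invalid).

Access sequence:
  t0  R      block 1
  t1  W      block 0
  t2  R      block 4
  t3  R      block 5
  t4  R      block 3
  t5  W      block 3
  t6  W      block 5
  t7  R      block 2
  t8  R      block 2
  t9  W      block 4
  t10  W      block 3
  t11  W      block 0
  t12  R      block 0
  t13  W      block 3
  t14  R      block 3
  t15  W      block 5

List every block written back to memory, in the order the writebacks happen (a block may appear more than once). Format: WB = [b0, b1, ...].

  0 | R B1 → L1 miss [-]
  1 | W B0 → L0 miss [D]
  2 | R B4 → L1 miss [-]
  3 | R B5 → L2 miss [-]
  4 | R B3 → L0 miss wb→B0 [-]
  5 | W B3 → L0 hit [D]
  6 | W B5 → L2 hit [D]
  7 | R B2 → L2 miss wb→B5 [-]
  8 | R B2 → L2 hit [-]
  9 | W B4 → L1 hit [D]
  10 | W B3 → L0 hit [D]
  11 | W B0 → L0 miss wb→B3 [D]
  12 | R B0 → L0 hit [D]
  13 | W B3 → L0 miss wb→B0 [D]
  14 | R B3 → L0 hit [D]
  15 | W B5 → L2 miss [D]

WB = [0, 5, 3, 0]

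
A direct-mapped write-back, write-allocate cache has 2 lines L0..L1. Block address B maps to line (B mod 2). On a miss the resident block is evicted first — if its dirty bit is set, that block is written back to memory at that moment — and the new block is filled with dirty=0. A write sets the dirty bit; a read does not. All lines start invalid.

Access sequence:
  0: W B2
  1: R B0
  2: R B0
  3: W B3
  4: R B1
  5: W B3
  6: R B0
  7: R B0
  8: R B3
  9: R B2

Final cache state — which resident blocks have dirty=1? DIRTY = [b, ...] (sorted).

DIRTY = [3]

  0 | W B2 → L0 miss [D]
  1 | R B0 → L0 miss wb→B2 [-]
  2 | R B0 → L0 hit [-]
  3 | W B3 → L1 miss [D]
  4 | R B1 → L1 miss wb→B3 [-]
  5 | W B3 → L1 miss [D]
  6 | R B0 → L0 hit [-]
  7 | R B0 → L0 hit [-]
  8 | R B3 → L1 hit [D]
  9 | R B2 → L0 miss [-]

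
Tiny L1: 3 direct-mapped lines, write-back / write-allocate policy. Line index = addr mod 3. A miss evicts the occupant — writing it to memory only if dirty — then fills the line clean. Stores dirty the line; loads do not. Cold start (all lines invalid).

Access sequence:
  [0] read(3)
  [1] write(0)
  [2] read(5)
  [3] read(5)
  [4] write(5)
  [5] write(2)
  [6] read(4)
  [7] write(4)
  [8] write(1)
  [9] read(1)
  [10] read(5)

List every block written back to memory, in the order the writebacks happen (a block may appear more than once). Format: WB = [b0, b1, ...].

0: R B3 -> L0 miss  d=-]
1: W B0 -> L0 miss  d=D]
2: R B5 -> L2 miss  d=-]
3: R B5 -> L2 hit  d=-]
4: W B5 -> L2 hit  d=D]
5: W B2 -> L2 miss wb->B5  d=D]
6: R B4 -> L1 miss  d=-]
7: W B4 -> L1 hit  d=D]
8: W B1 -> L1 miss wb->B4  d=D]
9: R B1 -> L1 hit  d=D]
10: R B5 -> L2 miss wb->B2  d=-]

WB = [5, 4, 2]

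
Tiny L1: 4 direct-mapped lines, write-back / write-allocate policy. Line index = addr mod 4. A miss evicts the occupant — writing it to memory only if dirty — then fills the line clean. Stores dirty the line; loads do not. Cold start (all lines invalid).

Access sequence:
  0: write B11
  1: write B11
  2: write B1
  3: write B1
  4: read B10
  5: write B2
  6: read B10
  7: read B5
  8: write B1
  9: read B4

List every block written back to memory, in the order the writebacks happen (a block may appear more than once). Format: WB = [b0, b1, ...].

WB = [2, 1]

0: W B11 → L3 miss [D]
1: W B11 → L3 hit [D]
2: W B1 → L1 miss [D]
3: W B1 → L1 hit [D]
4: R B10 → L2 miss [-]
5: W B2 → L2 miss [D]
6: R B10 → L2 miss wb→B2 [-]
7: R B5 → L1 miss wb→B1 [-]
8: W B1 → L1 miss [D]
9: R B4 → L0 miss [-]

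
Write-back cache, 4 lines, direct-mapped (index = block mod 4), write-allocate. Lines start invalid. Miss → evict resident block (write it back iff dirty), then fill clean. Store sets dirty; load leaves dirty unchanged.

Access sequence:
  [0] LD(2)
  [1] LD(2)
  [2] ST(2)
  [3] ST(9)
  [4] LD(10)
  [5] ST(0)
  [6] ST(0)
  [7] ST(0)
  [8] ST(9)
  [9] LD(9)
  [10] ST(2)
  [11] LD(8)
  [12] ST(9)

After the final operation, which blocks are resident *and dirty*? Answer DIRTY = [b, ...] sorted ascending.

0: R B2 → L2 miss [-]
1: R B2 → L2 hit [-]
2: W B2 → L2 hit [D]
3: W B9 → L1 miss [D]
4: R B10 → L2 miss wb→B2 [-]
5: W B0 → L0 miss [D]
6: W B0 → L0 hit [D]
7: W B0 → L0 hit [D]
8: W B9 → L1 hit [D]
9: R B9 → L1 hit [D]
10: W B2 → L2 miss [D]
11: R B8 → L0 miss wb→B0 [-]
12: W B9 → L1 hit [D]

DIRTY = [2, 9]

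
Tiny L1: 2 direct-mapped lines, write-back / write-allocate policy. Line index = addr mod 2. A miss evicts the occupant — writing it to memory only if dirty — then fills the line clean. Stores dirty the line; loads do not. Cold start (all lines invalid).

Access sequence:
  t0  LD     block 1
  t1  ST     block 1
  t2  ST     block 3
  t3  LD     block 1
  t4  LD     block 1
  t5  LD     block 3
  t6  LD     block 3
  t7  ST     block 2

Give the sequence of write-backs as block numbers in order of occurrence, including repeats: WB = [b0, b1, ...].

0: R B1 → L1 miss [-]
1: W B1 → L1 hit [D]
2: W B3 → L1 miss wb→B1 [D]
3: R B1 → L1 miss wb→B3 [-]
4: R B1 → L1 hit [-]
5: R B3 → L1 miss [-]
6: R B3 → L1 hit [-]
7: W B2 → L0 miss [D]

WB = [1, 3]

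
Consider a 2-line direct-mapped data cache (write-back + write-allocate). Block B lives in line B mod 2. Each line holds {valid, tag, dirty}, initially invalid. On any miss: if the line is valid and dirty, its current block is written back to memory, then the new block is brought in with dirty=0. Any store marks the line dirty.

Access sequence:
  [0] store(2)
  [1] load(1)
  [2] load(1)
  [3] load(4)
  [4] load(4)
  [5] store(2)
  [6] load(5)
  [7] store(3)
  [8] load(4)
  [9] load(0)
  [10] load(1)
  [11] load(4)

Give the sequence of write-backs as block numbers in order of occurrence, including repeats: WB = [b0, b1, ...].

WB = [2, 2, 3]

0: W B2 -> L0 miss  d=D]
1: R B1 -> L1 miss  d=-]
2: R B1 -> L1 hit  d=-]
3: R B4 -> L0 miss wb->B2  d=-]
4: R B4 -> L0 hit  d=-]
5: W B2 -> L0 miss  d=D]
6: R B5 -> L1 miss  d=-]
7: W B3 -> L1 miss  d=D]
8: R B4 -> L0 miss wb->B2  d=-]
9: R B0 -> L0 miss  d=-]
10: R B1 -> L1 miss wb->B3  d=-]
11: R B4 -> L0 miss  d=-]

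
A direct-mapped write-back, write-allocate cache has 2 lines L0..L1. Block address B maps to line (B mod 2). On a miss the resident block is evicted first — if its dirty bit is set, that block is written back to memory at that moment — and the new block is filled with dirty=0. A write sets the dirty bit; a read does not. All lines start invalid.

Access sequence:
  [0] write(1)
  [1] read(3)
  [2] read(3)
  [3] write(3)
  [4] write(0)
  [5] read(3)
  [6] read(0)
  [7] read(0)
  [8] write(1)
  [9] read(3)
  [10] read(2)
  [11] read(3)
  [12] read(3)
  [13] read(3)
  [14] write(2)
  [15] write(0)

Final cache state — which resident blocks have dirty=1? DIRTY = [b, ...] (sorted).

DIRTY = [0]

  0 | W B1 → L1 miss [D]
  1 | R B3 → L1 miss wb→B1 [-]
  2 | R B3 → L1 hit [-]
  3 | W B3 → L1 hit [D]
  4 | W B0 → L0 miss [D]
  5 | R B3 → L1 hit [D]
  6 | R B0 → L0 hit [D]
  7 | R B0 → L0 hit [D]
  8 | W B1 → L1 miss wb→B3 [D]
  9 | R B3 → L1 miss wb→B1 [-]
  10 | R B2 → L0 miss wb→B0 [-]
  11 | R B3 → L1 hit [-]
  12 | R B3 → L1 hit [-]
  13 | R B3 → L1 hit [-]
  14 | W B2 → L0 hit [D]
  15 | W B0 → L0 miss wb→B2 [D]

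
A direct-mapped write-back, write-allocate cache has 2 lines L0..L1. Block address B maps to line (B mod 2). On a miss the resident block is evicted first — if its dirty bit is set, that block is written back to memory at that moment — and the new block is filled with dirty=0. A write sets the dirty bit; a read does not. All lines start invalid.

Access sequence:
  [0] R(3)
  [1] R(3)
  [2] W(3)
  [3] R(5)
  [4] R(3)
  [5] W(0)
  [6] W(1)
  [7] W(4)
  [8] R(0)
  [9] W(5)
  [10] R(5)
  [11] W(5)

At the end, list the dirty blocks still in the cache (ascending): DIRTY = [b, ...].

DIRTY = [5]

0: R B3 → L1 miss [-]
1: R B3 → L1 hit [-]
2: W B3 → L1 hit [D]
3: R B5 → L1 miss wb→B3 [-]
4: R B3 → L1 miss [-]
5: W B0 → L0 miss [D]
6: W B1 → L1 miss [D]
7: W B4 → L0 miss wb→B0 [D]
8: R B0 → L0 miss wb→B4 [-]
9: W B5 → L1 miss wb→B1 [D]
10: R B5 → L1 hit [D]
11: W B5 → L1 hit [D]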